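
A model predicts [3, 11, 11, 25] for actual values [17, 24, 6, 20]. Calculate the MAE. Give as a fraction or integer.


MAE = (1/4) * (|17-3|=14 + |24-11|=13 + |6-11|=5 + |20-25|=5). Sum = 37. MAE = 37/4.

37/4


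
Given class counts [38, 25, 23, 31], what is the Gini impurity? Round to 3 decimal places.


Total = 117. Proportions: 38/117, 25/117, 23/117, 31/117. sum(p_i^2) = 0.2600. Gini = 1 - 0.2600 = 0.7400, which rounds to 0.740.

0.740


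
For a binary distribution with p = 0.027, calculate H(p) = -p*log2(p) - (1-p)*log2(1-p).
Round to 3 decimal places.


H = -0.027*log2(0.027) - 0.973*log2(0.973) = 0.179.

0.179


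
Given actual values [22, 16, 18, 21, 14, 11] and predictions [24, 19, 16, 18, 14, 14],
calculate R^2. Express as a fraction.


Mean(y) = 17. SS_res = 35. SS_tot = 88. R^2 = 1 - 35/(88) = 53/88.

53/88


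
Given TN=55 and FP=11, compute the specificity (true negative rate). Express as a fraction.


Specificity = TN / (TN + FP) = 55 / 66 = 5/6.

5/6


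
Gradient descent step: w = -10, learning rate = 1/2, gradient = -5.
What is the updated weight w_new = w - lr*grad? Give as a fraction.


w_new = -10 - 1/2 * -5 = -10 - -5/2 = -15/2.

-15/2


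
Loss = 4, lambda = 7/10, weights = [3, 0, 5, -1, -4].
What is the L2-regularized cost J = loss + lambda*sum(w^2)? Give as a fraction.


L2 sq norm = sum(w^2) = 51. J = 4 + 7/10 * 51 = 397/10.

397/10


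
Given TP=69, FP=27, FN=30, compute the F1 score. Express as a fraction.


Precision = 69/96 = 23/32. Recall = 69/99 = 23/33. F1 = 2*P*R/(P+R) = 46/65.

46/65


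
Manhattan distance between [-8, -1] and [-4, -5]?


d = sum of absolute differences: |-8--4|=4 + |-1--5|=4 = 8.

8


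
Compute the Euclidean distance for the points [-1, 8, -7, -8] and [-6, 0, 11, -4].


d = sqrt(sum of squared differences). (-1--6)^2=25, (8-0)^2=64, (-7-11)^2=324, (-8--4)^2=16. Sum = 429.

sqrt(429)


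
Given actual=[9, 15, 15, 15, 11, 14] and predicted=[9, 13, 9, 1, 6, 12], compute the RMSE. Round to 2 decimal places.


MSE = 44.1667. RMSE = sqrt(44.1667) = 6.65.

6.65


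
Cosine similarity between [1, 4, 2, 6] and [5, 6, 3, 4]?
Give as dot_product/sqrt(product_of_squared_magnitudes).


dot = 59. |a|^2 = 57, |b|^2 = 86. cos = 59/sqrt(4902).

59/sqrt(4902)


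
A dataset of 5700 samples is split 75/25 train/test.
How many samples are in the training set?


Test set = 5700 * 25% = 1425. Training set = 5700 - 1425 = 4275.

4275


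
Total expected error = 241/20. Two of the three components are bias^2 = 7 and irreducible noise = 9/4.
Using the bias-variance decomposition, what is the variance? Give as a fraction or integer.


Total error = bias^2 + variance + irreducible noise. So variance = 241/20 - 7 - 9/4 = 14/5.

14/5


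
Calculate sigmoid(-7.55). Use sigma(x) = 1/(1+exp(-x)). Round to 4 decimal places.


sigma(-7.55) = 1/(1+e^(7.55)) = 1/(1+1900.742731) = 1/1901.742731 = 0.0005.

0.0005


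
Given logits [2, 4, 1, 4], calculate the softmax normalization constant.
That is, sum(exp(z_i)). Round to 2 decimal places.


Denom = e^2=7.3891 + e^4=54.5982 + e^1=2.7183 + e^4=54.5982. Sum = 119.3038, which rounds to 119.30.

119.30


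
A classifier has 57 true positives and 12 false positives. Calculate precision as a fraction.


Precision = TP / (TP + FP) = 57 / 69 = 19/23.

19/23


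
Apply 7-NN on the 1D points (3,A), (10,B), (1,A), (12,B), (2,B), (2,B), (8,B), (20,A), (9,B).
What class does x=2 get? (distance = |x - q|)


Distances: |3-2|=1, |10-2|=8, |1-2|=1, |12-2|=10, |2-2|=0, |2-2|=0, |8-2|=6, |20-2|=18, |9-2|=7. 7 nearest: (2,B), (2,B), (3,A), (1,A), (8,B), (9,B), (10,B). Counts: {'B': 5, 'A': 2}. Majority class: B.

B


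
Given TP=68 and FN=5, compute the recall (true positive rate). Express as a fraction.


Recall = TP / (TP + FN) = 68 / 73 = 68/73.

68/73


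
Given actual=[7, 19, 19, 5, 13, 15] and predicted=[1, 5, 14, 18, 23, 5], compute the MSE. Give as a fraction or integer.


MSE = (1/6) * ((7-1)^2=36 + (19-5)^2=196 + (19-14)^2=25 + (5-18)^2=169 + (13-23)^2=100 + (15-5)^2=100). Sum = 626. MSE = 313/3.

313/3


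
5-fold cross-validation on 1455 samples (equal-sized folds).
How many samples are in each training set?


Each validation fold has 1455/5 = 291 samples. Training set = 1455 - 291 = 1164.

1164


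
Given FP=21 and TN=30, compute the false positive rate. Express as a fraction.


FPR = FP / (FP + TN) = 21 / 51 = 7/17.

7/17


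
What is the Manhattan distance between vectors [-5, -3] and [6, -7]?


d = sum of absolute differences: |-5-6|=11 + |-3--7|=4 = 15.

15


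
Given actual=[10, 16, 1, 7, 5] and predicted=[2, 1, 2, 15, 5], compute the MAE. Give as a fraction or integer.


MAE = (1/5) * (|10-2|=8 + |16-1|=15 + |1-2|=1 + |7-15|=8 + |5-5|=0). Sum = 32. MAE = 32/5.

32/5


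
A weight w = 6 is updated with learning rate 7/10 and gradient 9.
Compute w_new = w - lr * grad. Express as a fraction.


w_new = 6 - 7/10 * 9 = 6 - 63/10 = -3/10.

-3/10


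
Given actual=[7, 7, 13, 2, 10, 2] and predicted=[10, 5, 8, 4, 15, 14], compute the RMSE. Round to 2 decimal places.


MSE = 35.1667. RMSE = sqrt(35.1667) = 5.93.

5.93


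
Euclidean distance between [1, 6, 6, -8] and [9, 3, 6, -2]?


d = sqrt(sum of squared differences). (1-9)^2=64, (6-3)^2=9, (6-6)^2=0, (-8--2)^2=36. Sum = 109.

sqrt(109)


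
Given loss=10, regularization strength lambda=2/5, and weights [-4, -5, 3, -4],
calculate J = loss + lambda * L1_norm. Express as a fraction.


L1 norm = sum(|w|) = 16. J = 10 + 2/5 * 16 = 82/5.

82/5


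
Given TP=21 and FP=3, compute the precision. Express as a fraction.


Precision = TP / (TP + FP) = 21 / 24 = 7/8.

7/8


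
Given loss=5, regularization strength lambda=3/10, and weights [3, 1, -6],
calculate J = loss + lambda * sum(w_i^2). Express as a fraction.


L2 sq norm = sum(w^2) = 46. J = 5 + 3/10 * 46 = 94/5.

94/5


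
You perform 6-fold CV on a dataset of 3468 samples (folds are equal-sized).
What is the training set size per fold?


Each validation fold has 3468/6 = 578 samples. Training set = 3468 - 578 = 2890.

2890


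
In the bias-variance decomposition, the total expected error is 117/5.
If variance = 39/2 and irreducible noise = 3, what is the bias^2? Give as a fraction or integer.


Total error = bias^2 + variance + irreducible noise. So bias^2 = 117/5 - 39/2 - 3 = 9/10.

9/10


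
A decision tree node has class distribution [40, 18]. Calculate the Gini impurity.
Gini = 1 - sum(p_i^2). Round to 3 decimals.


Total = 58. Proportions: 40/58, 18/58. sum(p_i^2) = 0.5719. Gini = 1 - 0.5719 = 0.4281, which rounds to 0.428.

0.428


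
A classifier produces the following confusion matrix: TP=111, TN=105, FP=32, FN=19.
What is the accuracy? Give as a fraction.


Accuracy = (TP + TN) / (TP + TN + FP + FN) = (111 + 105) / 267 = 72/89.

72/89


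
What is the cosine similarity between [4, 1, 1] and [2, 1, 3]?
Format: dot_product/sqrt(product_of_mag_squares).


dot = 12. |a|^2 = 18, |b|^2 = 14. cos = 12/sqrt(252).

12/sqrt(252)


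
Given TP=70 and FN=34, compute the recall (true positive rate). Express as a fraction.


Recall = TP / (TP + FN) = 70 / 104 = 35/52.

35/52


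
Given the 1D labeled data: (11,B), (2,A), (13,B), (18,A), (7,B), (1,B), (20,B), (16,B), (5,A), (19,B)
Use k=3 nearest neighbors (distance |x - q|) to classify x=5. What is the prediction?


Distances: |11-5|=6, |2-5|=3, |13-5|=8, |18-5|=13, |7-5|=2, |1-5|=4, |20-5|=15, |16-5|=11, |5-5|=0, |19-5|=14. 3 nearest: (5,A), (7,B), (2,A). Counts: {'A': 2, 'B': 1}. Majority class: A.

A


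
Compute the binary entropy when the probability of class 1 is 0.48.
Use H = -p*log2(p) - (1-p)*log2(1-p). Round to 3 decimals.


H = -0.48*log2(0.48) - 0.52*log2(0.52) = 0.999.

0.999


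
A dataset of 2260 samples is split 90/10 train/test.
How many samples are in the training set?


Test set = 2260 * 10% = 226. Training set = 2260 - 226 = 2034.

2034


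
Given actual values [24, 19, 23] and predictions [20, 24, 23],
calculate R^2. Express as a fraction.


Mean(y) = 22. SS_res = 41. SS_tot = 14. R^2 = 1 - 41/(14) = -27/14.

-27/14


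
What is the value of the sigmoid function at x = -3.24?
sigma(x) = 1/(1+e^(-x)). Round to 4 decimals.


sigma(-3.24) = 1/(1+e^(3.24)) = 1/(1+25.533722) = 1/26.533722 = 0.0377.

0.0377


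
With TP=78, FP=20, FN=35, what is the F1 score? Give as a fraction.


Precision = 78/98 = 39/49. Recall = 78/113 = 78/113. F1 = 2*P*R/(P+R) = 156/211.

156/211


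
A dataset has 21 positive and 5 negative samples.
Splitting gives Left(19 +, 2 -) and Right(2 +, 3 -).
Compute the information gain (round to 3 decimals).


H(parent) = 0.7063. H(left) = 0.4537, H(right) = 0.9710. Weighted = (21/26)*0.4537 + (5/26)*0.9710 = 0.5532. IG = 0.7063 - 0.5532 = 0.1531, which rounds to 0.153.

0.153


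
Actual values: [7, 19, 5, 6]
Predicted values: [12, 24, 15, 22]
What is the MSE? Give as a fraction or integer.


MSE = (1/4) * ((7-12)^2=25 + (19-24)^2=25 + (5-15)^2=100 + (6-22)^2=256). Sum = 406. MSE = 203/2.

203/2


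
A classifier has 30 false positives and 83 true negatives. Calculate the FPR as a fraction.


FPR = FP / (FP + TN) = 30 / 113 = 30/113.

30/113


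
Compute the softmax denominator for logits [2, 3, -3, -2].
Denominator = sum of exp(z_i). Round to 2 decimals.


Denom = e^2=7.3891 + e^3=20.0855 + e^-3=0.0498 + e^-2=0.1353. Sum = 27.6597, which rounds to 27.66.

27.66


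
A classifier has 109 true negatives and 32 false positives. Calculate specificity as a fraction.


Specificity = TN / (TN + FP) = 109 / 141 = 109/141.

109/141


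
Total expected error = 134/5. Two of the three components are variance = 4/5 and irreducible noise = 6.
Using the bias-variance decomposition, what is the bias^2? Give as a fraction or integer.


Total error = bias^2 + variance + irreducible noise. So bias^2 = 134/5 - 4/5 - 6 = 20.

20


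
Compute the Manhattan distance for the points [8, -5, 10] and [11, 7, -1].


d = sum of absolute differences: |8-11|=3 + |-5-7|=12 + |10--1|=11 = 26.

26


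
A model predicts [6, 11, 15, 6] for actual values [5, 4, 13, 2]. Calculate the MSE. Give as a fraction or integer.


MSE = (1/4) * ((5-6)^2=1 + (4-11)^2=49 + (13-15)^2=4 + (2-6)^2=16). Sum = 70. MSE = 35/2.

35/2


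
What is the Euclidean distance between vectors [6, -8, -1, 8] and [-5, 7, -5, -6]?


d = sqrt(sum of squared differences). (6--5)^2=121, (-8-7)^2=225, (-1--5)^2=16, (8--6)^2=196. Sum = 558.

sqrt(558)


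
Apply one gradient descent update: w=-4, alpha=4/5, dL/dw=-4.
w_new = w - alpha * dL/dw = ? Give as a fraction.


w_new = -4 - 4/5 * -4 = -4 - -16/5 = -4/5.

-4/5


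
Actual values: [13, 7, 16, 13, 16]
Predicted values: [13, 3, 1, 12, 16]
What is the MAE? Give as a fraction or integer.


MAE = (1/5) * (|13-13|=0 + |7-3|=4 + |16-1|=15 + |13-12|=1 + |16-16|=0). Sum = 20. MAE = 4.

4


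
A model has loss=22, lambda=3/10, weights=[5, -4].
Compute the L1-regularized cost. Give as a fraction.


L1 norm = sum(|w|) = 9. J = 22 + 3/10 * 9 = 247/10.

247/10


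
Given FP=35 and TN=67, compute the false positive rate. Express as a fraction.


FPR = FP / (FP + TN) = 35 / 102 = 35/102.

35/102


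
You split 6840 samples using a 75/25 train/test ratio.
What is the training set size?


Test set = 6840 * 25% = 1710. Training set = 6840 - 1710 = 5130.

5130


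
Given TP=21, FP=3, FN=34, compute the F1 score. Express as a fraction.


Precision = 21/24 = 7/8. Recall = 21/55 = 21/55. F1 = 2*P*R/(P+R) = 42/79.

42/79


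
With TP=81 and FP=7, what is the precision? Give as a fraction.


Precision = TP / (TP + FP) = 81 / 88 = 81/88.

81/88


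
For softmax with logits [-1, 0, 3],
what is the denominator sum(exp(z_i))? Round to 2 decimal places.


Denom = e^-1=0.3679 + e^0=1.0000 + e^3=20.0855. Sum = 21.4534, which rounds to 21.45.

21.45


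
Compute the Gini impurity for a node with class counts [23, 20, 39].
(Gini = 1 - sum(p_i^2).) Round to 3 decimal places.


Total = 82. Proportions: 23/82, 20/82, 39/82. sum(p_i^2) = 0.3644. Gini = 1 - 0.3644 = 0.6356, which rounds to 0.636.

0.636


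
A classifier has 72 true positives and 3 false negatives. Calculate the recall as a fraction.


Recall = TP / (TP + FN) = 72 / 75 = 24/25.

24/25


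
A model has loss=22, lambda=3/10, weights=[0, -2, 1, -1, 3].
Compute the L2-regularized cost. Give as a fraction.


L2 sq norm = sum(w^2) = 15. J = 22 + 3/10 * 15 = 53/2.

53/2


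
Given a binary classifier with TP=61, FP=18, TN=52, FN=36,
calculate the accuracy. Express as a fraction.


Accuracy = (TP + TN) / (TP + TN + FP + FN) = (61 + 52) / 167 = 113/167.

113/167


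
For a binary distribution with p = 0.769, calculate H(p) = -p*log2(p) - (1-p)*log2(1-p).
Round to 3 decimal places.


H = -0.769*log2(0.769) - 0.231*log2(0.231) = 0.780.

0.780


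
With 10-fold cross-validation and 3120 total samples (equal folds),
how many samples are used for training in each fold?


Each validation fold has 3120/10 = 312 samples. Training set = 3120 - 312 = 2808.

2808


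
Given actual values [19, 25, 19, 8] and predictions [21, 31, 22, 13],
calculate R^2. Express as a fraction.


Mean(y) = 71/4. SS_res = 74. SS_tot = 603/4. R^2 = 1 - 74/(603/4) = 307/603.

307/603


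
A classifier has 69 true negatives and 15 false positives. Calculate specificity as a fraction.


Specificity = TN / (TN + FP) = 69 / 84 = 23/28.

23/28


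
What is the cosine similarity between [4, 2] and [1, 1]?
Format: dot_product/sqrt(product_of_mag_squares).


dot = 6. |a|^2 = 20, |b|^2 = 2. cos = 6/sqrt(40).

6/sqrt(40)


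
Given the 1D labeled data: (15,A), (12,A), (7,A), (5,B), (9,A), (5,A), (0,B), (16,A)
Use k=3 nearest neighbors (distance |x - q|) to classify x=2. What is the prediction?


Distances: |15-2|=13, |12-2|=10, |7-2|=5, |5-2|=3, |9-2|=7, |5-2|=3, |0-2|=2, |16-2|=14. 3 nearest: (0,B), (5,A), (5,B). Counts: {'B': 2, 'A': 1}. Majority class: B.

B


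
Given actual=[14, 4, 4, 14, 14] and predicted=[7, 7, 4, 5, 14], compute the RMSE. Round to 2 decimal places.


MSE = 27.8000. RMSE = sqrt(27.8000) = 5.27.

5.27


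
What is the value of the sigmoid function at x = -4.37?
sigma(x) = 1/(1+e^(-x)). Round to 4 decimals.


sigma(-4.37) = 1/(1+e^(4.37)) = 1/(1+79.043632) = 1/80.043632 = 0.0125.

0.0125


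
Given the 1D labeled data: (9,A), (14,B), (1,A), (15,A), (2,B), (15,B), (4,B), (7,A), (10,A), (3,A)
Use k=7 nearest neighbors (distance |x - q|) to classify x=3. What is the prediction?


Distances: |9-3|=6, |14-3|=11, |1-3|=2, |15-3|=12, |2-3|=1, |15-3|=12, |4-3|=1, |7-3|=4, |10-3|=7, |3-3|=0. 7 nearest: (3,A), (2,B), (4,B), (1,A), (7,A), (9,A), (10,A). Counts: {'A': 5, 'B': 2}. Majority class: A.

A


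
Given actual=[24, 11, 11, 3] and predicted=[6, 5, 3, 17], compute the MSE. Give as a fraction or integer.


MSE = (1/4) * ((24-6)^2=324 + (11-5)^2=36 + (11-3)^2=64 + (3-17)^2=196). Sum = 620. MSE = 155.

155


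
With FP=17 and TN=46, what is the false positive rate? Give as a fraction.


FPR = FP / (FP + TN) = 17 / 63 = 17/63.

17/63


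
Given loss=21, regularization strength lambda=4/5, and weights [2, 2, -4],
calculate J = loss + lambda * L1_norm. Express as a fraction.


L1 norm = sum(|w|) = 8. J = 21 + 4/5 * 8 = 137/5.

137/5


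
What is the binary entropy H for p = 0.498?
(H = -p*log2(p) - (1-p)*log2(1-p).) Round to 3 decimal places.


H = -0.498*log2(0.498) - 0.502*log2(0.502) = 1.000.

1.000


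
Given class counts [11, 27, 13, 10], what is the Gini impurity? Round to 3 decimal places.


Total = 61. Proportions: 11/61, 27/61, 13/61, 10/61. sum(p_i^2) = 0.3007. Gini = 1 - 0.3007 = 0.6993, which rounds to 0.699.

0.699


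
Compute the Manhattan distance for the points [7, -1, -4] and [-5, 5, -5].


d = sum of absolute differences: |7--5|=12 + |-1-5|=6 + |-4--5|=1 = 19.

19


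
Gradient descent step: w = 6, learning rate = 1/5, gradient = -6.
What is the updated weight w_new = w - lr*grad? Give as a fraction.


w_new = 6 - 1/5 * -6 = 6 - -6/5 = 36/5.

36/5


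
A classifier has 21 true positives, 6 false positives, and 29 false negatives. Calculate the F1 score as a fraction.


Precision = 21/27 = 7/9. Recall = 21/50 = 21/50. F1 = 2*P*R/(P+R) = 6/11.

6/11


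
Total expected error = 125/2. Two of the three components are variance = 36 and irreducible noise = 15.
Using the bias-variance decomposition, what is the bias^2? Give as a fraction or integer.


Total error = bias^2 + variance + irreducible noise. So bias^2 = 125/2 - 36 - 15 = 23/2.

23/2


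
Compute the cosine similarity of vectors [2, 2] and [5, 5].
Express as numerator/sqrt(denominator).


dot = 20. |a|^2 = 8, |b|^2 = 50. cos = 20/sqrt(400).

20/sqrt(400)


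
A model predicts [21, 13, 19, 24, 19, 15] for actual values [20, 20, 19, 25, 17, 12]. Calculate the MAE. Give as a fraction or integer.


MAE = (1/6) * (|20-21|=1 + |20-13|=7 + |19-19|=0 + |25-24|=1 + |17-19|=2 + |12-15|=3). Sum = 14. MAE = 7/3.

7/3


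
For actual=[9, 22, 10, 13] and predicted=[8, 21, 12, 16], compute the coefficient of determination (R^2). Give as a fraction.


Mean(y) = 27/2. SS_res = 15. SS_tot = 105. R^2 = 1 - 15/(105) = 6/7.

6/7


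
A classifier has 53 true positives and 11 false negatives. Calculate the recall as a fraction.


Recall = TP / (TP + FN) = 53 / 64 = 53/64.

53/64


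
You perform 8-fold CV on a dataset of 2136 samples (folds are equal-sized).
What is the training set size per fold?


Each validation fold has 2136/8 = 267 samples. Training set = 2136 - 267 = 1869.

1869


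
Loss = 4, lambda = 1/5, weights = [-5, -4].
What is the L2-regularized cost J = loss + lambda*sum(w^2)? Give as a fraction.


L2 sq norm = sum(w^2) = 41. J = 4 + 1/5 * 41 = 61/5.

61/5


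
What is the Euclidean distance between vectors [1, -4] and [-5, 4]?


d = sqrt(sum of squared differences). (1--5)^2=36, (-4-4)^2=64. Sum = 100.

10


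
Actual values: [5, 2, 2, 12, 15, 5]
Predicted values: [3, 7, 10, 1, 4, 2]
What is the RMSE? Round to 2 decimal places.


MSE = 57.3333. RMSE = sqrt(57.3333) = 7.57.

7.57


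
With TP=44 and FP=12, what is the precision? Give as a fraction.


Precision = TP / (TP + FP) = 44 / 56 = 11/14.

11/14


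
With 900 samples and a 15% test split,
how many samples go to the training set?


Test set = 900 * 15% = 135. Training set = 900 - 135 = 765.

765


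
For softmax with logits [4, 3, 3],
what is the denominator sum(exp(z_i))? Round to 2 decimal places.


Denom = e^4=54.5982 + e^3=20.0855 + e^3=20.0855. Sum = 94.7692, which rounds to 94.77.

94.77


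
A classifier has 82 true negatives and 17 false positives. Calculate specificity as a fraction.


Specificity = TN / (TN + FP) = 82 / 99 = 82/99.

82/99


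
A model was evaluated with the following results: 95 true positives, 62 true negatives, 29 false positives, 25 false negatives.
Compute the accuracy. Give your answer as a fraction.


Accuracy = (TP + TN) / (TP + TN + FP + FN) = (95 + 62) / 211 = 157/211.

157/211


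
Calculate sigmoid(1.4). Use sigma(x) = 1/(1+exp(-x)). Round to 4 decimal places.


sigma(1.4) = 1/(1+e^(-1.4)) = 1/(1+0.246597) = 1/1.246597 = 0.8022.

0.8022


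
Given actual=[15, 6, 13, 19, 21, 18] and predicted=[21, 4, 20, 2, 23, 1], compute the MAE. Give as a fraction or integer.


MAE = (1/6) * (|15-21|=6 + |6-4|=2 + |13-20|=7 + |19-2|=17 + |21-23|=2 + |18-1|=17). Sum = 51. MAE = 17/2.

17/2


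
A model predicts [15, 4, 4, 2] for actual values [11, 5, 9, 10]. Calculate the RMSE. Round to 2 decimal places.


MSE = 26.5000. RMSE = sqrt(26.5000) = 5.15.

5.15


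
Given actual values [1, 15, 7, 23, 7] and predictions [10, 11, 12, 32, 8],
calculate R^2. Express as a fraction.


Mean(y) = 53/5. SS_res = 204. SS_tot = 1456/5. R^2 = 1 - 204/(1456/5) = 109/364.

109/364


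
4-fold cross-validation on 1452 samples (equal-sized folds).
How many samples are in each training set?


Each validation fold has 1452/4 = 363 samples. Training set = 1452 - 363 = 1089.

1089


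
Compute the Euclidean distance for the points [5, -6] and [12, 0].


d = sqrt(sum of squared differences). (5-12)^2=49, (-6-0)^2=36. Sum = 85.

sqrt(85)


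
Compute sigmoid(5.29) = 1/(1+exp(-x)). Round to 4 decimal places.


sigma(5.29) = 1/(1+e^(-5.29)) = 1/(1+0.005042) = 1/1.005042 = 0.9950.

0.9950


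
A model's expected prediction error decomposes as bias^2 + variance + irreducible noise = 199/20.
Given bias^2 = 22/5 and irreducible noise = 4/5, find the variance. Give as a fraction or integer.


Total error = bias^2 + variance + irreducible noise. So variance = 199/20 - 22/5 - 4/5 = 19/4.

19/4


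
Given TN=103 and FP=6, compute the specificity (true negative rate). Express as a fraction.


Specificity = TN / (TN + FP) = 103 / 109 = 103/109.

103/109


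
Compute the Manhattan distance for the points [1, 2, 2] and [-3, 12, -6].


d = sum of absolute differences: |1--3|=4 + |2-12|=10 + |2--6|=8 = 22.

22


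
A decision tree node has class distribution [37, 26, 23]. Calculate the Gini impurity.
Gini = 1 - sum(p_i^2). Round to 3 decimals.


Total = 86. Proportions: 37/86, 26/86, 23/86. sum(p_i^2) = 0.3480. Gini = 1 - 0.3480 = 0.6520, which rounds to 0.652.

0.652


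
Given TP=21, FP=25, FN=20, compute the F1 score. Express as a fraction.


Precision = 21/46 = 21/46. Recall = 21/41 = 21/41. F1 = 2*P*R/(P+R) = 14/29.

14/29


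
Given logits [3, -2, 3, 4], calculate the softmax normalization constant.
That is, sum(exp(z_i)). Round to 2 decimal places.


Denom = e^3=20.0855 + e^-2=0.1353 + e^3=20.0855 + e^4=54.5982. Sum = 94.9045, which rounds to 94.90.

94.90


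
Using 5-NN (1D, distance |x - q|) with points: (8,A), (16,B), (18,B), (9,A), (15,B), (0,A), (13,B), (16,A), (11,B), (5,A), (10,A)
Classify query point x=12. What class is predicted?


Distances: |8-12|=4, |16-12|=4, |18-12|=6, |9-12|=3, |15-12|=3, |0-12|=12, |13-12|=1, |16-12|=4, |11-12|=1, |5-12|=7, |10-12|=2. 5 nearest: (13,B), (11,B), (10,A), (9,A), (15,B). Counts: {'B': 3, 'A': 2}. Majority class: B.

B


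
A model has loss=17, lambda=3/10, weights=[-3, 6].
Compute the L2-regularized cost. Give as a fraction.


L2 sq norm = sum(w^2) = 45. J = 17 + 3/10 * 45 = 61/2.

61/2


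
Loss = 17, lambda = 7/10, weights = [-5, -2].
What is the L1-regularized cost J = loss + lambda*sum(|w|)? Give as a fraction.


L1 norm = sum(|w|) = 7. J = 17 + 7/10 * 7 = 219/10.

219/10


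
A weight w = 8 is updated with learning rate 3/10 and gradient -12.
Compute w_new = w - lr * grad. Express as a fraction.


w_new = 8 - 3/10 * -12 = 8 - -18/5 = 58/5.

58/5


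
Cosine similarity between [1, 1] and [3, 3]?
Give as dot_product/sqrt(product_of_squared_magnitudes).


dot = 6. |a|^2 = 2, |b|^2 = 18. cos = 6/sqrt(36).

6/sqrt(36)


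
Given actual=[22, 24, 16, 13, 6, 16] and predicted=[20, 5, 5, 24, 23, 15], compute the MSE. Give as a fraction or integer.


MSE = (1/6) * ((22-20)^2=4 + (24-5)^2=361 + (16-5)^2=121 + (13-24)^2=121 + (6-23)^2=289 + (16-15)^2=1). Sum = 897. MSE = 299/2.

299/2


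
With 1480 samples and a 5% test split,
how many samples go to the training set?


Test set = 1480 * 5% = 74. Training set = 1480 - 74 = 1406.

1406


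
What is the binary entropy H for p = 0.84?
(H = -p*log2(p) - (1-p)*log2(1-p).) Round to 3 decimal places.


H = -0.84*log2(0.84) - 0.16*log2(0.16) = 0.634.

0.634


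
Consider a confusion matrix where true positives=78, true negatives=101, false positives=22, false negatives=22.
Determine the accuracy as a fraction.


Accuracy = (TP + TN) / (TP + TN + FP + FN) = (78 + 101) / 223 = 179/223.

179/223


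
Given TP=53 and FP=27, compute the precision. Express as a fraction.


Precision = TP / (TP + FP) = 53 / 80 = 53/80.

53/80


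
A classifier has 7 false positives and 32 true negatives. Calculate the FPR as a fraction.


FPR = FP / (FP + TN) = 7 / 39 = 7/39.

7/39


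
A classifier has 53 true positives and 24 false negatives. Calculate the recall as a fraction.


Recall = TP / (TP + FN) = 53 / 77 = 53/77.

53/77


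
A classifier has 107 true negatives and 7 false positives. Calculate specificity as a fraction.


Specificity = TN / (TN + FP) = 107 / 114 = 107/114.

107/114


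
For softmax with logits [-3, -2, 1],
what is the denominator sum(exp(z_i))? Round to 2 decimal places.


Denom = e^-3=0.0498 + e^-2=0.1353 + e^1=2.7183. Sum = 2.9034, which rounds to 2.90.

2.90


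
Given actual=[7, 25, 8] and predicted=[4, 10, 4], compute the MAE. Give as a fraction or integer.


MAE = (1/3) * (|7-4|=3 + |25-10|=15 + |8-4|=4). Sum = 22. MAE = 22/3.

22/3


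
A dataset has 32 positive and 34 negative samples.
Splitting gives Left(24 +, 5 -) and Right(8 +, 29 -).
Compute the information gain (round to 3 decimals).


H(parent) = 0.9993. H(left) = 0.6632, H(right) = 0.7532. Weighted = (29/66)*0.6632 + (37/66)*0.7532 = 0.7137. IG = 0.9993 - 0.7137 = 0.2856, which rounds to 0.286.

0.286


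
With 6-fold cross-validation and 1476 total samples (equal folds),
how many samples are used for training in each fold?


Each validation fold has 1476/6 = 246 samples. Training set = 1476 - 246 = 1230.

1230


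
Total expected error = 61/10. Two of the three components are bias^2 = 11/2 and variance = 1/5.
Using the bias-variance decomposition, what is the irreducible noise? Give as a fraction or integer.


Total error = bias^2 + variance + irreducible noise. So irreducible noise = 61/10 - 11/2 - 1/5 = 2/5.

2/5


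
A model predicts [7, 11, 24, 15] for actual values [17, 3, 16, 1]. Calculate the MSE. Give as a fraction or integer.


MSE = (1/4) * ((17-7)^2=100 + (3-11)^2=64 + (16-24)^2=64 + (1-15)^2=196). Sum = 424. MSE = 106.

106


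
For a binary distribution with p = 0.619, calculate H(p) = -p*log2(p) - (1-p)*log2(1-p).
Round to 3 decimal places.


H = -0.619*log2(0.619) - 0.381*log2(0.381) = 0.959.

0.959


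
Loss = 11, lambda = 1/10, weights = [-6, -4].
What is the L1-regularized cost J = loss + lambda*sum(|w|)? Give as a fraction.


L1 norm = sum(|w|) = 10. J = 11 + 1/10 * 10 = 12.

12


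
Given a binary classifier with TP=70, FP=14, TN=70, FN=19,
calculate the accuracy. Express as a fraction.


Accuracy = (TP + TN) / (TP + TN + FP + FN) = (70 + 70) / 173 = 140/173.

140/173


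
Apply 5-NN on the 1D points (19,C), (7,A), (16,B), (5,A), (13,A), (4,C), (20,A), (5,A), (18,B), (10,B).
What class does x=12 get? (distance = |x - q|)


Distances: |19-12|=7, |7-12|=5, |16-12|=4, |5-12|=7, |13-12|=1, |4-12|=8, |20-12|=8, |5-12|=7, |18-12|=6, |10-12|=2. 5 nearest: (13,A), (10,B), (16,B), (7,A), (18,B). Counts: {'A': 2, 'B': 3}. Majority class: B.

B


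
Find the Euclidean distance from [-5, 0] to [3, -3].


d = sqrt(sum of squared differences). (-5-3)^2=64, (0--3)^2=9. Sum = 73.

sqrt(73)


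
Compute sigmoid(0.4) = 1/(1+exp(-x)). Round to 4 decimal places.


sigma(0.4) = 1/(1+e^(-0.4)) = 1/(1+0.670320) = 1/1.670320 = 0.5987.

0.5987


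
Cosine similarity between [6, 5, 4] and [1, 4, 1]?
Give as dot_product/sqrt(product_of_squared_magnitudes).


dot = 30. |a|^2 = 77, |b|^2 = 18. cos = 30/sqrt(1386).

30/sqrt(1386)


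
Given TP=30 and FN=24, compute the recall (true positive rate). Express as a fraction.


Recall = TP / (TP + FN) = 30 / 54 = 5/9.

5/9


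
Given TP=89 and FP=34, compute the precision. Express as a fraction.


Precision = TP / (TP + FP) = 89 / 123 = 89/123.

89/123


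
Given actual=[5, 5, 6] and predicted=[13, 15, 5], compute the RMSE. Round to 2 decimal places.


MSE = 55.0000. RMSE = sqrt(55.0000) = 7.42.

7.42


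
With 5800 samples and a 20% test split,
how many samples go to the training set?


Test set = 5800 * 20% = 1160. Training set = 5800 - 1160 = 4640.

4640


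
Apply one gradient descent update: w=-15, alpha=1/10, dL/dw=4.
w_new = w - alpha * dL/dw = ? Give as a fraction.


w_new = -15 - 1/10 * 4 = -15 - 2/5 = -77/5.

-77/5


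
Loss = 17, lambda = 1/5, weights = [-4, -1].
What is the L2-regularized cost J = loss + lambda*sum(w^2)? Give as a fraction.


L2 sq norm = sum(w^2) = 17. J = 17 + 1/5 * 17 = 102/5.

102/5


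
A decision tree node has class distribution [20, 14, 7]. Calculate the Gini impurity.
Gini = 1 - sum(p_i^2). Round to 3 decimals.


Total = 41. Proportions: 20/41, 14/41, 7/41. sum(p_i^2) = 0.3837. Gini = 1 - 0.3837 = 0.6163, which rounds to 0.616.

0.616


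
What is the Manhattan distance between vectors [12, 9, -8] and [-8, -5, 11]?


d = sum of absolute differences: |12--8|=20 + |9--5|=14 + |-8-11|=19 = 53.

53


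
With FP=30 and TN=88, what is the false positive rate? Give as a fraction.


FPR = FP / (FP + TN) = 30 / 118 = 15/59.

15/59


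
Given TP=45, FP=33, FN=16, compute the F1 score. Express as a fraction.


Precision = 45/78 = 15/26. Recall = 45/61 = 45/61. F1 = 2*P*R/(P+R) = 90/139.

90/139


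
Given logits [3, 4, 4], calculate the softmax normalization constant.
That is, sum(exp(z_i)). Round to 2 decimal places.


Denom = e^3=20.0855 + e^4=54.5982 + e^4=54.5982. Sum = 129.2819, which rounds to 129.28.

129.28


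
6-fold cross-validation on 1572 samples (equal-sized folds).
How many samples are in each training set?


Each validation fold has 1572/6 = 262 samples. Training set = 1572 - 262 = 1310.

1310


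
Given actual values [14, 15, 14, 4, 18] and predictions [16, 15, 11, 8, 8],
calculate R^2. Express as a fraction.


Mean(y) = 13. SS_res = 129. SS_tot = 112. R^2 = 1 - 129/(112) = -17/112.

-17/112


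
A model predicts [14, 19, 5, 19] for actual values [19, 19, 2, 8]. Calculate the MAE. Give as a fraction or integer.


MAE = (1/4) * (|19-14|=5 + |19-19|=0 + |2-5|=3 + |8-19|=11). Sum = 19. MAE = 19/4.

19/4


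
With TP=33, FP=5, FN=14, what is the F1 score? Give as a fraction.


Precision = 33/38 = 33/38. Recall = 33/47 = 33/47. F1 = 2*P*R/(P+R) = 66/85.

66/85


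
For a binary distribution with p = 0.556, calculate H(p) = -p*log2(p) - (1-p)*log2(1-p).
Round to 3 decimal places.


H = -0.556*log2(0.556) - 0.444*log2(0.444) = 0.991.

0.991


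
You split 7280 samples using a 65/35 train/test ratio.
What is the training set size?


Test set = 7280 * 35% = 2548. Training set = 7280 - 2548 = 4732.

4732


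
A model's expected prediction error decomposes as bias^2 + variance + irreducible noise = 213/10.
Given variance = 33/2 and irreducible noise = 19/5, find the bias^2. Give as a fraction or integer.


Total error = bias^2 + variance + irreducible noise. So bias^2 = 213/10 - 33/2 - 19/5 = 1.

1


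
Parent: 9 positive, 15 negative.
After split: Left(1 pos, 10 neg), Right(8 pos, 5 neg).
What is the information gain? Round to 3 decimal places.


H(parent) = 0.9544. H(left) = 0.4395, H(right) = 0.9612. Weighted = (11/24)*0.4395 + (13/24)*0.9612 = 0.7221. IG = 0.9544 - 0.7221 = 0.2323, which rounds to 0.232.

0.232


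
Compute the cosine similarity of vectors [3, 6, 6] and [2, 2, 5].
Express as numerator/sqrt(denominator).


dot = 48. |a|^2 = 81, |b|^2 = 33. cos = 48/sqrt(2673).

48/sqrt(2673)


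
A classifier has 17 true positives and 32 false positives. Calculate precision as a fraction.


Precision = TP / (TP + FP) = 17 / 49 = 17/49.

17/49


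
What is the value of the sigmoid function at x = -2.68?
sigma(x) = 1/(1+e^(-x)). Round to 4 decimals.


sigma(-2.68) = 1/(1+e^(2.68)) = 1/(1+14.585093) = 1/15.585093 = 0.0642.

0.0642


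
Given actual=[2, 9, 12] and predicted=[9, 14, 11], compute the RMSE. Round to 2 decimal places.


MSE = 25.0000. RMSE = sqrt(25.0000) = 5.00.

5.00


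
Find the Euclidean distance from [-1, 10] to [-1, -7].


d = sqrt(sum of squared differences). (-1--1)^2=0, (10--7)^2=289. Sum = 289.

17


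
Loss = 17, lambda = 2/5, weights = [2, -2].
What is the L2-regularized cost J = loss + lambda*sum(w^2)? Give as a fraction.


L2 sq norm = sum(w^2) = 8. J = 17 + 2/5 * 8 = 101/5.

101/5


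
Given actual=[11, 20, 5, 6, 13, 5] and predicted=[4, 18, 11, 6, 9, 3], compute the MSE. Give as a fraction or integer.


MSE = (1/6) * ((11-4)^2=49 + (20-18)^2=4 + (5-11)^2=36 + (6-6)^2=0 + (13-9)^2=16 + (5-3)^2=4). Sum = 109. MSE = 109/6.

109/6


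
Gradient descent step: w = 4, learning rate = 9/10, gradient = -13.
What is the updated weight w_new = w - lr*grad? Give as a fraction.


w_new = 4 - 9/10 * -13 = 4 - -117/10 = 157/10.

157/10


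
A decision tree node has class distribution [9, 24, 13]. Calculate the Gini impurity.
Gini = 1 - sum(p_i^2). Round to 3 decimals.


Total = 46. Proportions: 9/46, 24/46, 13/46. sum(p_i^2) = 0.3904. Gini = 1 - 0.3904 = 0.6096, which rounds to 0.610.

0.610


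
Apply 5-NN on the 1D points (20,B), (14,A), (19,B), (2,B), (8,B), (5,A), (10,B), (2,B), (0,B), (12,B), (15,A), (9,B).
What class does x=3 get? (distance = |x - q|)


Distances: |20-3|=17, |14-3|=11, |19-3|=16, |2-3|=1, |8-3|=5, |5-3|=2, |10-3|=7, |2-3|=1, |0-3|=3, |12-3|=9, |15-3|=12, |9-3|=6. 5 nearest: (2,B), (2,B), (5,A), (0,B), (8,B). Counts: {'B': 4, 'A': 1}. Majority class: B.

B


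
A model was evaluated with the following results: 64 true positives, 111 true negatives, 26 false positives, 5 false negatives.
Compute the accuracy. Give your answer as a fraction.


Accuracy = (TP + TN) / (TP + TN + FP + FN) = (64 + 111) / 206 = 175/206.

175/206


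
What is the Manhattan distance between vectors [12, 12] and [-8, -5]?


d = sum of absolute differences: |12--8|=20 + |12--5|=17 = 37.

37


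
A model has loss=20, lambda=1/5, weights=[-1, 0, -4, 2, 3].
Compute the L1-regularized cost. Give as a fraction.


L1 norm = sum(|w|) = 10. J = 20 + 1/5 * 10 = 22.

22


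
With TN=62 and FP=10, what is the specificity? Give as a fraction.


Specificity = TN / (TN + FP) = 62 / 72 = 31/36.

31/36


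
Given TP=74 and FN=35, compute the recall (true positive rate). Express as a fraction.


Recall = TP / (TP + FN) = 74 / 109 = 74/109.

74/109


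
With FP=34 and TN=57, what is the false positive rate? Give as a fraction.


FPR = FP / (FP + TN) = 34 / 91 = 34/91.

34/91


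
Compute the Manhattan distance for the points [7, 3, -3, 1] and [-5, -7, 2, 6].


d = sum of absolute differences: |7--5|=12 + |3--7|=10 + |-3-2|=5 + |1-6|=5 = 32.

32


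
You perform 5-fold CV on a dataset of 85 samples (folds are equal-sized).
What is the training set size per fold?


Each validation fold has 85/5 = 17 samples. Training set = 85 - 17 = 68.

68


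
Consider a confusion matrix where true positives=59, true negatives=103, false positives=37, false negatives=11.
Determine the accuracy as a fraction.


Accuracy = (TP + TN) / (TP + TN + FP + FN) = (59 + 103) / 210 = 27/35.

27/35


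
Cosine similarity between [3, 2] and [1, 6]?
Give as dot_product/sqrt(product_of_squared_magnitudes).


dot = 15. |a|^2 = 13, |b|^2 = 37. cos = 15/sqrt(481).

15/sqrt(481)


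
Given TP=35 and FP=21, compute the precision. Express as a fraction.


Precision = TP / (TP + FP) = 35 / 56 = 5/8.

5/8


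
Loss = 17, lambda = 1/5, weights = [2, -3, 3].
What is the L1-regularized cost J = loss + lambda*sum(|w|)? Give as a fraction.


L1 norm = sum(|w|) = 8. J = 17 + 1/5 * 8 = 93/5.

93/5


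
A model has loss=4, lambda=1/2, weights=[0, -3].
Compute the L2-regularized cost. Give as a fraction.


L2 sq norm = sum(w^2) = 9. J = 4 + 1/2 * 9 = 17/2.

17/2


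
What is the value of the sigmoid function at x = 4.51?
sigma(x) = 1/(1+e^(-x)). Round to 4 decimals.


sigma(4.51) = 1/(1+e^(-4.51)) = 1/(1+0.010998) = 1/1.010998 = 0.9891.

0.9891


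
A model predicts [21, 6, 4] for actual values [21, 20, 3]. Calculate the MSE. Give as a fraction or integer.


MSE = (1/3) * ((21-21)^2=0 + (20-6)^2=196 + (3-4)^2=1). Sum = 197. MSE = 197/3.

197/3


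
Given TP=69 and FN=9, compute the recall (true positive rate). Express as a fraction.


Recall = TP / (TP + FN) = 69 / 78 = 23/26.

23/26


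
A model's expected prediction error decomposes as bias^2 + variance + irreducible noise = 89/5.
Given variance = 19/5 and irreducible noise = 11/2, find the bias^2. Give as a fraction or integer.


Total error = bias^2 + variance + irreducible noise. So bias^2 = 89/5 - 19/5 - 11/2 = 17/2.

17/2


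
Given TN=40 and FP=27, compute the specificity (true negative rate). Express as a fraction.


Specificity = TN / (TN + FP) = 40 / 67 = 40/67.

40/67


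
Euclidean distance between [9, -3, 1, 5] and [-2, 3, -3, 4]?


d = sqrt(sum of squared differences). (9--2)^2=121, (-3-3)^2=36, (1--3)^2=16, (5-4)^2=1. Sum = 174.

sqrt(174)


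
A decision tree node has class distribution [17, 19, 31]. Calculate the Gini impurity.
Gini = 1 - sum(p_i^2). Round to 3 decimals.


Total = 67. Proportions: 17/67, 19/67, 31/67. sum(p_i^2) = 0.3589. Gini = 1 - 0.3589 = 0.6411, which rounds to 0.641.

0.641


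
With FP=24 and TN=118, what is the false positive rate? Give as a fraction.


FPR = FP / (FP + TN) = 24 / 142 = 12/71.

12/71


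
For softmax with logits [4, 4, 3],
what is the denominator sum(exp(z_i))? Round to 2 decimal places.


Denom = e^4=54.5982 + e^4=54.5982 + e^3=20.0855. Sum = 129.2819, which rounds to 129.28.

129.28


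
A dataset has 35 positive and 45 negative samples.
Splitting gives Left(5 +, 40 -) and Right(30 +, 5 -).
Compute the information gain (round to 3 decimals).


H(parent) = 0.9887. H(left) = 0.5033, H(right) = 0.5917. Weighted = (45/80)*0.5033 + (35/80)*0.5917 = 0.5420. IG = 0.9887 - 0.5420 = 0.4467, which rounds to 0.447.

0.447


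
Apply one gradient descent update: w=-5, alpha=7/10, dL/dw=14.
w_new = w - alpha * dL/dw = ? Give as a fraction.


w_new = -5 - 7/10 * 14 = -5 - 49/5 = -74/5.

-74/5


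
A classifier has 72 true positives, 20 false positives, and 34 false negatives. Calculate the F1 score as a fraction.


Precision = 72/92 = 18/23. Recall = 72/106 = 36/53. F1 = 2*P*R/(P+R) = 8/11.

8/11


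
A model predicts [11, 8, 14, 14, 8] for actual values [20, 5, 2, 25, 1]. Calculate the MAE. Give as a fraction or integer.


MAE = (1/5) * (|20-11|=9 + |5-8|=3 + |2-14|=12 + |25-14|=11 + |1-8|=7). Sum = 42. MAE = 42/5.

42/5


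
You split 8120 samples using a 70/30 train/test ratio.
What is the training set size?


Test set = 8120 * 30% = 2436. Training set = 8120 - 2436 = 5684.

5684


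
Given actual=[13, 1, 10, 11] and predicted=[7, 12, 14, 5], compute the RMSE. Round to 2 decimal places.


MSE = 52.2500. RMSE = sqrt(52.2500) = 7.23.

7.23


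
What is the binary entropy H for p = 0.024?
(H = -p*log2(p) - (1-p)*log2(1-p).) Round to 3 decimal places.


H = -0.024*log2(0.024) - 0.976*log2(0.976) = 0.163.

0.163


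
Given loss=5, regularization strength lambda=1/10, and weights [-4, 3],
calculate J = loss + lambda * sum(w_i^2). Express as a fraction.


L2 sq norm = sum(w^2) = 25. J = 5 + 1/10 * 25 = 15/2.

15/2


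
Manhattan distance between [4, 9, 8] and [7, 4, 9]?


d = sum of absolute differences: |4-7|=3 + |9-4|=5 + |8-9|=1 = 9.

9


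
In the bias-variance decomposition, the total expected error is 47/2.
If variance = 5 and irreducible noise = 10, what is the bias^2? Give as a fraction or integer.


Total error = bias^2 + variance + irreducible noise. So bias^2 = 47/2 - 5 - 10 = 17/2.

17/2
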